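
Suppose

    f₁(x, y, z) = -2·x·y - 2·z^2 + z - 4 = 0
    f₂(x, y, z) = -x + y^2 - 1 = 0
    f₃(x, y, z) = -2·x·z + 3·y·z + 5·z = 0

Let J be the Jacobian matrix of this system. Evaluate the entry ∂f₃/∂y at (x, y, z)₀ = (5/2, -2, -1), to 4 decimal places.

∂f₃/∂y = 3·z.
At (5/2, -2, -1) this is -3.0000.

-3.0000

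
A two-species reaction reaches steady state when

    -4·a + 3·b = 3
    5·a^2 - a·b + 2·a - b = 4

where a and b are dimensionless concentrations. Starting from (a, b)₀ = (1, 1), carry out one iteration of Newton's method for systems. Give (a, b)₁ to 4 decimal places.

(1.2000, 2.6000)

At (1, 1): F = (-4.0000, 1.0000).
Jacobian J = [[-4, 3], [10·a - b + 2, -a - 1]].
At the point, J = [[-4.0000, 3.0000], [11.0000, -2.0000]] (det J = -25.0000).
Solving J·Δ = −F gives Δ = (0.2000, 1.6000).
Then the next iterate is (a, b)₁ = (1.2000, 2.6000).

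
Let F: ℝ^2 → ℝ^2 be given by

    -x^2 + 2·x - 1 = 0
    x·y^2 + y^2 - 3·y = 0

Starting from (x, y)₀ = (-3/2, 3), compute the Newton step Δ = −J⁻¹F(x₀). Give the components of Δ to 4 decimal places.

At (-3/2, 3): F = (-6.2500, -13.5000).
Jacobian J = [[-2·x + 2, 0], [y^2, 2·x·y + 2·y - 3]].
At the point, J = [[5.0000, 0.0000], [9.0000, -6.0000]] (det J = -30.0000).
Solving J·Δ = −F gives Δ = (1.2500, -0.3750).

(1.2500, -0.3750)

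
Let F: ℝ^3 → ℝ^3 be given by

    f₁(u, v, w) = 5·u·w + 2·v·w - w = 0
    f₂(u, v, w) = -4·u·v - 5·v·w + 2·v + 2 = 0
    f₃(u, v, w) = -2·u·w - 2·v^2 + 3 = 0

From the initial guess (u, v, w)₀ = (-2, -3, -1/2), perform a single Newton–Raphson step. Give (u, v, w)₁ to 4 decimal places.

(-0.5952, -1.7742, -0.2787)

At (-2, -3, -1/2): F = (8.5000, -35.5000, -17.0000).
Jacobian J = [[5·w, 2·w, 5·u + 2·v - 1], [-4·v, -4·u - 5·w + 2, -5·v], [-2·w, -4·v, -2·u]].
At the point, J = [[-2.5000, -1.0000, -17.0000], [12.0000, 12.5000, 15.0000], [1.0000, 12.0000, 4.0000]] (det J = -1877.5000).
Solving J·Δ = −F gives Δ = (1.4048, 1.2258, 0.2213).
Then the next iterate is (u, v, w)₁ = (-0.5952, -1.7742, -0.2787).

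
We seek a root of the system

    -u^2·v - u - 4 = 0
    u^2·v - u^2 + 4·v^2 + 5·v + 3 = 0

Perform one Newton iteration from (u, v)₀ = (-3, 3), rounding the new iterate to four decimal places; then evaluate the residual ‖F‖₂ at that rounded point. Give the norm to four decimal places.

20.5839

At (-3, 3): F = (-28.0000, 72.0000).
Jacobian J = [[-2·u·v - 1, -u^2], [2·u·v - 2·u, u^2 + 8·v + 5]].
At the point, J = [[17.0000, -9.0000], [-12.0000, 38.0000]] (det J = 538.0000).
Solving J·Δ = −F gives Δ = (0.7732, -1.6506).
Then the next iterate is (u, v)₁ = (-2.2268, 1.3494).
Re-evaluating at (-2.2268, 1.3494): F = (-8.464386, 18.763070), so ‖F‖₂ = 20.5839.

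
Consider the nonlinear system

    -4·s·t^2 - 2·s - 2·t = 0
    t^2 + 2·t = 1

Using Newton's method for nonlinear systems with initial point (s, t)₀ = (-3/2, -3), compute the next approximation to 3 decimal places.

(-0.342, -2.500)

At (-3/2, -3): F = (63.000, 2.000).
Jacobian J = [[-4·t^2 - 2, -8·s·t - 2], [0, 2·t + 2]].
At the point, J = [[-38.000, -38.000], [0.000, -4.000]] (det J = 152.000).
Solving J·Δ = −F gives Δ = (1.158, 0.500).
Then the next iterate is (s, t)₁ = (-0.342, -2.500).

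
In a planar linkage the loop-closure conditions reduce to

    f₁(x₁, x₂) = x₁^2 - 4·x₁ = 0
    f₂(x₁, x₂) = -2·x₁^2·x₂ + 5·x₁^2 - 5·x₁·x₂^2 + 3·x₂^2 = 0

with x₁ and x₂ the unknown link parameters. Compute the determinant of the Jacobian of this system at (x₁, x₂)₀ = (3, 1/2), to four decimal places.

-60.0000

J = [[2·x₁ - 4, 0], [-4·x₁·x₂ + 10·x₁ - 5·x₂^2, -2·x₁^2 - 10·x₁·x₂ + 6·x₂]].
At the point, J = [[2.0000, 0.0000], [22.7500, -30.0000]].
det J = -60.0000.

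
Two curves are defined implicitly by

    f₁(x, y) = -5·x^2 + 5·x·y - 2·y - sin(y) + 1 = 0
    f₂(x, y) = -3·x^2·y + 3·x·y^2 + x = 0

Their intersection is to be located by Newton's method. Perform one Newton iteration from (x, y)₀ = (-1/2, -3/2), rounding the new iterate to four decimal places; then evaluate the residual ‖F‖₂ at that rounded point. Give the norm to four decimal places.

At (-1/2, -3/2): F = (7.497495, -2.7500).
Jacobian J = [[-10·x + 5·y, 5·x - cos(y) - 2], [-6·x·y + 3·y^2 + 1, -3·x^2 + 6·x·y]].
At the point, J = [[-2.5000, -4.570737], [3.2500, 3.7500]] (det J = 5.479896).
Solving J·Δ = −F gives Δ = (-2.8369, 3.1920).
Then the next iterate is (x, y)₁ = (-3.3369, 1.6920).
Re-evaluating at (-3.3369, 1.6920): F = (-87.281346, -88.516933), so ‖F‖₂ = 124.3112.

124.3112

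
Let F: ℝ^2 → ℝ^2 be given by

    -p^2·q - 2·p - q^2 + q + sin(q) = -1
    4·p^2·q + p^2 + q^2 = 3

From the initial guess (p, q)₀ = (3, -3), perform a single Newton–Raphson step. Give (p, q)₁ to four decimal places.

(2.9374, -0.0377)

At (3, -3): F = (9.858880, -93.0000).
Jacobian J = [[-2·p·q - 2, -p^2 - 2·q + cos(q) + 1], [8·p·q + 2·p, 4·p^2 + 2·q]].
At the point, J = [[16.0000, -2.989992], [-66.0000, 30.0000]] (det J = 282.660495).
Solving J·Δ = −F gives Δ = (-0.0626, 2.9623).
Then the next iterate is (p, q)₁ = (2.9374, -0.0377).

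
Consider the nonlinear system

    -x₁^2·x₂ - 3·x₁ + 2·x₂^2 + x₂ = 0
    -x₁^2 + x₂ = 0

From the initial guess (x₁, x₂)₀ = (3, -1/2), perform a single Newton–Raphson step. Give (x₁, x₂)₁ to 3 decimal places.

(1.342, -0.950)

At (3, -1/2): F = (-4.500, -9.500).
Jacobian J = [[-2·x₁·x₂ - 3, -x₁^2 + 4·x₂ + 1], [-2·x₁, 1]].
At the point, J = [[0.000, -10.000], [-6.000, 1.000]] (det J = -60.000).
Solving J·Δ = −F gives Δ = (-1.658, -0.450).
Then the next iterate is (x₁, x₂)₁ = (1.342, -0.950).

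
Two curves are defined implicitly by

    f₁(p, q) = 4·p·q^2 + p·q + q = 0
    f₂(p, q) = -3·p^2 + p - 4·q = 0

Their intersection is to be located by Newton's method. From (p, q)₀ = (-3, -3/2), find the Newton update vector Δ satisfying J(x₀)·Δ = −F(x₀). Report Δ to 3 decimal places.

(1.349, 0.408)

At (-3, -3/2): F = (-24.000, -24.000).
Jacobian J = [[4·q^2 + q, 8·p·q + p + 1], [-6·p + 1, -4]].
At the point, J = [[7.500, 34.000], [19.000, -4.000]] (det J = -676.000).
Solving J·Δ = −F gives Δ = (1.349, 0.408).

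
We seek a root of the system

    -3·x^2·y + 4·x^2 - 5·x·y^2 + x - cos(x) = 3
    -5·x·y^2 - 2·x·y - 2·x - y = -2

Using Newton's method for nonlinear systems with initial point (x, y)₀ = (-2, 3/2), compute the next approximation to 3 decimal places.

(-9.048, -2.971)

At (-2, 3/2): F = (15.91615, 33.000).
Jacobian J = [[-6·x·y + 8·x - 5·y^2 + sin(x) + 1, -3·x^2 - 10·x·y], [-5·y^2 - 2·y - 2, -10·x·y - 2·x - 1]].
At the point, J = [[-9.15930, 18.000], [-16.250, 33.000]] (det J = -9.75682).
Solving J·Δ = −F gives Δ = (-7.048, -4.471).
Then the next iterate is (x, y)₁ = (-9.048, -2.971).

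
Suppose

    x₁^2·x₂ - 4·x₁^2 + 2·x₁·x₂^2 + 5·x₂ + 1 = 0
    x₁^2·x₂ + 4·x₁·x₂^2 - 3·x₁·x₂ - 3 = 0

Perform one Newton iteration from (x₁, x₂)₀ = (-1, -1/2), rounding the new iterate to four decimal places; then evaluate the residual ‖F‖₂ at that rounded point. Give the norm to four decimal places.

At (-1, -1/2): F = (-6.5000, -6.0000).
Jacobian J = [[2·x₁·x₂ - 8·x₁ + 2·x₂^2, x₁^2 + 4·x₁·x₂ + 5], [2·x₁·x₂ + 4·x₂^2 - 3·x₂, x₁^2 + 8·x₁·x₂ - 3·x₁]].
At the point, J = [[9.5000, 8.0000], [3.5000, 8.0000]] (det J = 48.0000).
Solving J·Δ = −F gives Δ = (0.0833, 0.7135).
Then the next iterate is (x₁, x₂)₁ = (-0.9167, 0.2135).
Re-evaluating at (-0.9167, 0.2135): F = (-1.198014, -2.400582), so ‖F‖₂ = 2.6829.

2.6829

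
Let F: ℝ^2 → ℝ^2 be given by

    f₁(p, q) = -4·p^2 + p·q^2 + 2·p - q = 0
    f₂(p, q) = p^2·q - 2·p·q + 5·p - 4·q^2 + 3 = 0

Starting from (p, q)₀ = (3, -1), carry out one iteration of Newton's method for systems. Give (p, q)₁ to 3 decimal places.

(2.067, -1.915)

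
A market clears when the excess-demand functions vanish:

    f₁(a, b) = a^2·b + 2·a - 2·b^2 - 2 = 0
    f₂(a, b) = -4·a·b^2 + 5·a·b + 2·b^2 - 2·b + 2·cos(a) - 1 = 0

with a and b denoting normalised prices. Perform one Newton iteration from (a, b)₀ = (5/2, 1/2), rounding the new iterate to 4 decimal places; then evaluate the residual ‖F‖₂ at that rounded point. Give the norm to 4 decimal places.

1.3654

At (5/2, 1/2): F = (5.6250, 0.647713).
Jacobian J = [[2·a·b + 2, a^2 - 4·b], [-4·b^2 + 5·b - 2·sin(a), -8·a·b + 5·a + 4·b - 2]].
At the point, J = [[4.5000, 4.2500], [0.303056, 2.5000]] (det J = 9.962013).
Solving J·Δ = −F gives Δ = (-1.1353, -0.1215).
Then the next iterate is (a, b)₁ = (1.3647, 0.3785).
Re-evaluating at (1.3647, 0.3785): F = (1.147796, 0.739460), so ‖F‖₂ = 1.3654.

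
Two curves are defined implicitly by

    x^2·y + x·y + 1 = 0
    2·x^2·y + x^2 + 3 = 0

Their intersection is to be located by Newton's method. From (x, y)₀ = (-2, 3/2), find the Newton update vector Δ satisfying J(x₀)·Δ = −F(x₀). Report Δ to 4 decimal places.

At (-2, 3/2): F = (4.0000, 19.0000).
Jacobian J = [[2·x·y + y, x^2 + x], [4·x·y + 2·x, 2·x^2]].
At the point, J = [[-4.5000, 2.0000], [-16.0000, 8.0000]] (det J = -4.0000).
Solving J·Δ = −F gives Δ = (-1.5000, -5.3750).

(-1.5000, -5.3750)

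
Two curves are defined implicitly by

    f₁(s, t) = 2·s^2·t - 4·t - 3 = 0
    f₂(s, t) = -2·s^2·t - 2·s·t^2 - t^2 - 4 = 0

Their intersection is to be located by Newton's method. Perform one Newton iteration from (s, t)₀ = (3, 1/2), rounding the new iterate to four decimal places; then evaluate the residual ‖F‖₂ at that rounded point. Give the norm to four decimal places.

32.3974

At (3, 1/2): F = (4.0000, -14.7500).
Jacobian J = [[4·s·t, 2·s^2 - 4], [-4·s·t - 2·t^2, -2·s^2 - 4·s·t - 2·t]].
At the point, J = [[6.0000, 14.0000], [-6.5000, -25.0000]] (det J = -59.0000).
Solving J·Δ = −F gives Δ = (1.8051, -1.0593).
Then the next iterate is (s, t)₁ = (4.8051, -0.5593).
Re-evaluating at (4.8051, -0.5593): F = (-26.590140, 18.508294), so ‖F‖₂ = 32.3974.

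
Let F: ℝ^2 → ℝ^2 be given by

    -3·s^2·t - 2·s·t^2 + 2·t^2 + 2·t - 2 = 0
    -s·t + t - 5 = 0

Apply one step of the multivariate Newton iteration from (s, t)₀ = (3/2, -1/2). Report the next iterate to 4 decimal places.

At (3/2, -1/2): F = (0.1250, -4.7500).
Jacobian J = [[-6·s·t - 2·t^2, -3·s^2 - 4·s·t + 4·t + 2], [-t, -s + 1]].
At the point, J = [[4.0000, -3.7500], [0.5000, -0.5000]] (det J = -0.1250).
Solving J·Δ = −F gives Δ = (-143.0000, -152.5000).
Then the next iterate is (s, t)₁ = (-141.5000, -153.0000).

(-141.5000, -153.0000)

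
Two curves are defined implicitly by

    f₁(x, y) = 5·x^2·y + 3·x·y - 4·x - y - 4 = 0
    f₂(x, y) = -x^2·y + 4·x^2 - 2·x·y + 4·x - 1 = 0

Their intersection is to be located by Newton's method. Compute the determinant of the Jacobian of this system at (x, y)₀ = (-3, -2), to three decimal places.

J = [[10·x·y + 3·y - 4, 5·x^2 + 3·x - 1], [-2·x·y + 8·x - 2·y + 4, -x^2 - 2·x]].
At the point, J = [[50.000, 35.000], [-28.000, -3.000]].
det J = 830.000.

830.000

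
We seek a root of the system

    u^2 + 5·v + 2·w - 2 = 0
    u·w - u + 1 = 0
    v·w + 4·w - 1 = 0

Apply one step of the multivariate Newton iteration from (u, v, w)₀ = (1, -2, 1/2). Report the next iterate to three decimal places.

(0.857, 0.286, -0.071)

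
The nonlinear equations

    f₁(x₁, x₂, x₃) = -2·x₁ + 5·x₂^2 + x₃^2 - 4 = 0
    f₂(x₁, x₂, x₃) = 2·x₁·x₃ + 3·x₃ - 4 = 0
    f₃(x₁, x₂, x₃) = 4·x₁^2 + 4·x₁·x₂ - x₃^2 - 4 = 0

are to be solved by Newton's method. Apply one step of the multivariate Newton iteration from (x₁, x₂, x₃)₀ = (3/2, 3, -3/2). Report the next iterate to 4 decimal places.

At (3/2, 3, -3/2): F = (40.2500, -13.0000, 20.7500).
Jacobian J = [[-2, 10·x₂, 2·x₃], [2·x₃, 0, 2·x₁ + 3], [8·x₁ + 4·x₂, 4·x₁, -2·x₃]].
At the point, J = [[-2.0000, 30.0000, -3.0000], [-3.0000, 0.0000, 6.0000], [24.0000, 6.0000, 3.0000]] (det J = 4716.0000).
Solving J·Δ = −F gives Δ = (-0.7824, -1.2163, 1.7754).
Then the next iterate is (x₁, x₂, x₃)₁ = (0.7176, 1.7837, 0.2754).

(0.7176, 1.7837, 0.2754)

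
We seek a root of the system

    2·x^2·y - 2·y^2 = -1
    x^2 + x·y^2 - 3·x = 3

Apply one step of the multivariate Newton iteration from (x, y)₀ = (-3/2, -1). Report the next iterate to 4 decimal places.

(-0.9112, -0.7686)

At (-3/2, -1): F = (-5.5000, 2.2500).
Jacobian J = [[4·x·y, 2·x^2 - 4·y], [2·x + y^2 - 3, 2·x·y]].
At the point, J = [[6.0000, 8.5000], [-5.0000, 3.0000]] (det J = 60.5000).
Solving J·Δ = −F gives Δ = (0.5888, 0.2314).
Then the next iterate is (x, y)₁ = (-0.9112, -0.7686).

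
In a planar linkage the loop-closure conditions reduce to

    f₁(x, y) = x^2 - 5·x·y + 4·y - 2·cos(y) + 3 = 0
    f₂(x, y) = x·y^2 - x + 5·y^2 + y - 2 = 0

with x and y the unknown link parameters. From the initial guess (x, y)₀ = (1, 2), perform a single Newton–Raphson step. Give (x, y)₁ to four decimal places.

(1.2567, 1.0492)

At (1, 2): F = (2.832294, 23.0000).
Jacobian J = [[2·x - 5·y, -5·x + 2·sin(y) + 4], [y^2 - 1, 2·x·y + 10·y + 1]].
At the point, J = [[-8.0000, 0.818595], [3.0000, 25.0000]] (det J = -202.455785).
Solving J·Δ = −F gives Δ = (0.2567, -0.9508).
Then the next iterate is (x, y)₁ = (1.2567, 1.0492).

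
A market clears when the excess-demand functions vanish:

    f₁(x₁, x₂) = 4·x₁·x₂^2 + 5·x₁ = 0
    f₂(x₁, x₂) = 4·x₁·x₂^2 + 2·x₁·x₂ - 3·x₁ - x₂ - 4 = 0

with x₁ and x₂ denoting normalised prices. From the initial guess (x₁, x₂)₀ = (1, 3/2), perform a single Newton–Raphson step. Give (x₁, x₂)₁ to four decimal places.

(-0.8919, 2.5405)

At (1, 3/2): F = (14.0000, 3.5000).
Jacobian J = [[4·x₂^2 + 5, 8·x₁·x₂], [4·x₂^2 + 2·x₂ - 3, 8·x₁·x₂ + 2·x₁ - 1]].
At the point, J = [[14.0000, 12.0000], [9.0000, 13.0000]] (det J = 74.0000).
Solving J·Δ = −F gives Δ = (-1.8919, 1.0405).
Then the next iterate is (x₁, x₂)₁ = (-0.8919, 2.5405).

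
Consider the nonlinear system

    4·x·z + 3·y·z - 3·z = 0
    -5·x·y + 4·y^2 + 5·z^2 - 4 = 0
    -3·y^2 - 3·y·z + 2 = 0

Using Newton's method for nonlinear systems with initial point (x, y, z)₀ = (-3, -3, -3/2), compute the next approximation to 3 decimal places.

(-1.248, -1.609, -0.699)

At (-3, -3, -3/2): F = (36.000, -1.750, -38.500).
Jacobian J = [[4·z, 3·z, 4·x + 3·y - 3], [-5·y, -5·x + 8·y, 10·z], [0, -6·y - 3·z, -3·y]].
At the point, J = [[-6.000, -4.500, -24.000], [15.000, -9.000, -15.000], [0.000, 22.500, 9.000]] (det J = -9031.500).
Solving J·Δ = −F gives Δ = (1.752, 1.391, 0.801).
Then the next iterate is (x, y, z)₁ = (-1.248, -1.609, -0.699).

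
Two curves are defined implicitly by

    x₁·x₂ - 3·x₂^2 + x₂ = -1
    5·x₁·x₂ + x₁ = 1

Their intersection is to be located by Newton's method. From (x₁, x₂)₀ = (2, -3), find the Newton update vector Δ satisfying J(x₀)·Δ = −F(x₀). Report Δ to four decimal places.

At (2, -3): F = (-35.0000, -29.0000).
Jacobian J = [[x₂, x₁ - 6·x₂ + 1], [5·x₂ + 1, 5·x₁]].
At the point, J = [[-3.0000, 21.0000], [-14.0000, 10.0000]] (det J = 264.0000).
Solving J·Δ = −F gives Δ = (-0.9811, 1.5265).

(-0.9811, 1.5265)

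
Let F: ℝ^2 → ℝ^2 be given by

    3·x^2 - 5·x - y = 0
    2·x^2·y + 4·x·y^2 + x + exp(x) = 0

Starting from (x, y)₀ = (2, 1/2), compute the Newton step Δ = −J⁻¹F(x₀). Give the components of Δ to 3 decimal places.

At (2, 1/2): F = (1.500, 15.38906).
Jacobian J = [[6·x - 5, -1], [4·x·y + 4·y^2 + exp(x) + 1, 2·x^2 + 8·x·y]].
At the point, J = [[7.000, -1.000], [13.38906, 16.000]] (det J = 125.38906).
Solving J·Δ = −F gives Δ = (-0.314, -0.699).

(-0.314, -0.699)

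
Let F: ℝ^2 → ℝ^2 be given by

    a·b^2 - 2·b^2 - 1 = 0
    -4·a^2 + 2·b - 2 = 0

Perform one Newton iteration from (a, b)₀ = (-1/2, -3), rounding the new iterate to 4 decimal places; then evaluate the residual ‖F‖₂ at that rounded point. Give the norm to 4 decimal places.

At (-1/2, -3): F = (-23.5000, -9.0000).
Jacobian J = [[b^2, 2·a·b - 4·b], [-8·a, 2]].
At the point, J = [[9.0000, 15.0000], [4.0000, 2.0000]] (det J = -42.0000).
Solving J·Δ = −F gives Δ = (2.0952, 0.3095).
Then the next iterate is (a, b)₁ = (1.5952, -2.6905).
Re-evaluating at (1.5952, -2.6905): F = (-3.930262, -17.559652), so ‖F‖₂ = 17.9941.

17.9941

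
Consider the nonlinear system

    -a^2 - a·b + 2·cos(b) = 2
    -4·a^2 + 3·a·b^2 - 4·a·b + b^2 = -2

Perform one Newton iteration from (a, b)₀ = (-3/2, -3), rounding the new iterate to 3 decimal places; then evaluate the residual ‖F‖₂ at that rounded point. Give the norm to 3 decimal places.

181.397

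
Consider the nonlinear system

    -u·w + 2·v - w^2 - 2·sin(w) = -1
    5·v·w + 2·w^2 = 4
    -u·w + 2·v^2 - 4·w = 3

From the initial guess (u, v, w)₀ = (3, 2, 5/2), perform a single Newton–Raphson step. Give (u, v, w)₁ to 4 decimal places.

At (3, 2, 5/2): F = (-9.946944, 33.5000, -12.5000).
Jacobian J = [[-w, 2, -u - 2·w - 2·cos(w)], [0, 5·w, 5·v + 4·w], [-w, 4·v, -u - 4]].
At the point, J = [[-2.5000, 2.0000, -6.397713], [0.0000, 12.5000, 20.0000], [-2.5000, 8.0000, -7.0000]] (det J = 318.821476).
Solving J·Δ = −F gives Δ = (0.8888, 0.2422, -1.8264).
Then the next iterate is (u, v, w)₁ = (3.8888, 2.2422, 0.6736).

(3.8888, 2.2422, 0.6736)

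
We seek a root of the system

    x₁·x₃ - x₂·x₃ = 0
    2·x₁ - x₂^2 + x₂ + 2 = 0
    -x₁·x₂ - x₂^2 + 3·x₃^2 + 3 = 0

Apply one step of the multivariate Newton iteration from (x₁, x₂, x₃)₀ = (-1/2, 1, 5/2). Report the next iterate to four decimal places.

(-1.9741, -0.9483, 0.7902)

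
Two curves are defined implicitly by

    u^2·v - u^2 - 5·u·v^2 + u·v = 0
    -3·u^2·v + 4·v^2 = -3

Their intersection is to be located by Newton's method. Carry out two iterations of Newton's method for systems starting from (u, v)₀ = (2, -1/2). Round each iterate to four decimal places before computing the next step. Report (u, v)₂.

At (2, -1/2): F = (-9.5000, 10.0000).
Jacobian J = [[2·u·v - 2·u - 5·v^2 + v, u^2 - 10·u·v + u], [-6·u·v, -3·u^2 + 8·v]].
At the point, J = [[-7.7500, 16.0000], [6.0000, -16.0000]] (det J = 28.0000).
Solving J·Δ = −F gives Δ = (0.2857, 0.7321).
Then the next iterate is (u, v)₁ = (2.2857, 0.2321).
Round to (2.2857, 0.2321) and repeat: F = (-4.096983, -0.422285), J = [[-3.547630, 2.205015], [-3.183066, -13.816473]].
Δ = (-1.0268, 0.2060), so (u, v)₂ = (1.2589, 0.4381).

(1.2589, 0.4381)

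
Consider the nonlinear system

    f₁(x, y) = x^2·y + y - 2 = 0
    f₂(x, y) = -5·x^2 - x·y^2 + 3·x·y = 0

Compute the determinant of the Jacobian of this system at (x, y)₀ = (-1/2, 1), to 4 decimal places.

-8.2500

J = [[2·x·y, x^2 + 1], [-10·x - y^2 + 3·y, -2·x·y + 3·x]].
At the point, J = [[-1.0000, 1.2500], [7.0000, -0.5000]].
det J = -8.2500.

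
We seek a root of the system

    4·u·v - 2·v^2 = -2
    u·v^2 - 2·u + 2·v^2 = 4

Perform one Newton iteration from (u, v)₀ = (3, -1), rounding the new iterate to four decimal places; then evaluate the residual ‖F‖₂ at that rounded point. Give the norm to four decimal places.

2.2319

At (3, -1): F = (-12.0000, -5.0000).
Jacobian J = [[4·v, 4·u - 4·v], [v^2 - 2, 2·u·v + 4·v]].
At the point, J = [[-4.0000, 16.0000], [-1.0000, -10.0000]] (det J = 56.0000).
Solving J·Δ = −F gives Δ = (-3.5714, -0.1429).
Then the next iterate is (u, v)₁ = (-0.5714, -1.1429).
Re-evaluating at (-0.5714, -1.1429): F = (1.999771, -0.991134), so ‖F‖₂ = 2.2319.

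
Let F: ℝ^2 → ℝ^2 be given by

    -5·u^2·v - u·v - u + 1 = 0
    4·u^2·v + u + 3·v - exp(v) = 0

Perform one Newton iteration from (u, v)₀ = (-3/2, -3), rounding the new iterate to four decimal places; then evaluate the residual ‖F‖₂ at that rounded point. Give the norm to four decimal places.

At (-3/2, -3): F = (31.7500, -37.549787).
Jacobian J = [[-10·u·v - v - 1, -5·u^2 - u], [8·u·v + 1, 4·u^2 - exp(v) + 3]].
At the point, J = [[-43.0000, -9.7500], [37.0000, 11.950213]] (det J = -153.109156).
Solving J·Δ = −F gives Δ = (0.0869, 2.8731).
Then the next iterate is (u, v)₁ = (-1.4131, -0.1269).
Re-evaluating at (-1.4131, -0.1269): F = (3.500780, -3.688224), so ‖F‖₂ = 5.0851.

5.0851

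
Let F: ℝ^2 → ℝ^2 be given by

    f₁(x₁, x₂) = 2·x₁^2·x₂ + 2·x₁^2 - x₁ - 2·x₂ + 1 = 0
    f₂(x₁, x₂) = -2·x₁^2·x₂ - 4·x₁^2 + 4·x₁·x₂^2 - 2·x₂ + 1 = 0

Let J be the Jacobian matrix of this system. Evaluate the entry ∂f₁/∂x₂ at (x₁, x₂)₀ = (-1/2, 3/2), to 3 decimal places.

-1.500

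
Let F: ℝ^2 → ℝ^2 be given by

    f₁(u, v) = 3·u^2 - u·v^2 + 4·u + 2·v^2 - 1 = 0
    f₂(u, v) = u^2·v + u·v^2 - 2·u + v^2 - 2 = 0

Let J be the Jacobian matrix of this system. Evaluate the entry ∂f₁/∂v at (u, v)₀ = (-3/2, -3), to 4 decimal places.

-21.0000

∂f₁/∂v = -2·u·v + 4·v.
At (-3/2, -3) this is -21.0000.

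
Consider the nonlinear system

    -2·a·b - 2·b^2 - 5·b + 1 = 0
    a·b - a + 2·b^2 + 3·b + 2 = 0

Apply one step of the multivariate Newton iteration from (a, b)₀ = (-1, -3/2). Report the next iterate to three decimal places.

(-4.889, 2.056)

At (-1, -3/2): F = (1.000, 4.500).
Jacobian J = [[-2·b, -2·a - 4·b - 5], [b - 1, a + 4·b + 3]].
At the point, J = [[3.000, 3.000], [-2.500, -4.000]] (det J = -4.500).
Solving J·Δ = −F gives Δ = (-3.889, 3.556).
Then the next iterate is (a, b)₁ = (-4.889, 2.056).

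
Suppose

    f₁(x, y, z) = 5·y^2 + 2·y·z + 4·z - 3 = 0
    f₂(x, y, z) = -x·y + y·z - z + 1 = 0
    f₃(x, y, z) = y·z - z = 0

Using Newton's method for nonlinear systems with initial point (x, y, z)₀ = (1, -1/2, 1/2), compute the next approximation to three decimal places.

(-3.167, -1.083, -0.194)

At (1, -1/2, 1/2): F = (-0.250, 0.750, -0.750).
Jacobian J = [[0, 10·y + 2·z, 2·y + 4], [-y, -x + z, y - 1], [0, z, y - 1]].
At the point, J = [[0.000, -4.000, 3.000], [0.500, -0.500, -1.500], [0.000, 0.500, -1.500]] (det J = -2.250).
Solving J·Δ = −F gives Δ = (-4.167, -0.583, -0.694).
Then the next iterate is (x, y, z)₁ = (-3.167, -1.083, -0.194).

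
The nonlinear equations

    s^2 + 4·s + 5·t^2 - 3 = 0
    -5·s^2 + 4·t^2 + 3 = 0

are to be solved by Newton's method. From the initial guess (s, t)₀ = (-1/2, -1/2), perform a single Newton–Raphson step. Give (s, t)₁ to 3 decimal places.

(-2.635, -2.481)

At (-1/2, -1/2): F = (-3.500, 2.750).
Jacobian J = [[2·s + 4, 10·t], [-10·s, 8·t]].
At the point, J = [[3.000, -5.000], [5.000, -4.000]] (det J = 13.000).
Solving J·Δ = −F gives Δ = (-2.135, -1.981).
Then the next iterate is (s, t)₁ = (-2.635, -2.481).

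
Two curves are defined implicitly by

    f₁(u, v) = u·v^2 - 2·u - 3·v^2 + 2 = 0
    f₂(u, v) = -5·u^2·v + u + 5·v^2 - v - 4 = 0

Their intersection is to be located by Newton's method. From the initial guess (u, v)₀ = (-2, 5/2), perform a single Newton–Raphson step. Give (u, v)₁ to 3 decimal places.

At (-2, 5/2): F = (-25.250, -27.250).
Jacobian J = [[v^2 - 2, 2·u·v - 6·v], [-10·u·v + 1, -5·u^2 + 10·v - 1]].
At the point, J = [[4.250, -25.000], [51.000, 4.000]] (det J = 1292.000).
Solving J·Δ = −F gives Δ = (0.605, -0.907).
Then the next iterate is (u, v)₁ = (-1.395, 1.593).

(-1.395, 1.593)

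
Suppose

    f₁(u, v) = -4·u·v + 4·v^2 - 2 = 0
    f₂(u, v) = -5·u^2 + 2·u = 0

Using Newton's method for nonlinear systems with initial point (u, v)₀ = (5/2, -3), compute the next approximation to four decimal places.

At (5/2, -3): F = (64.0000, -26.2500).
Jacobian J = [[-4·v, -4·u + 8·v], [-10·u + 2, 0]].
At the point, J = [[12.0000, -34.0000], [-23.0000, 0.0000]] (det J = -782.0000).
Solving J·Δ = −F gives Δ = (-1.1413, 1.4795).
Then the next iterate is (u, v)₁ = (1.3587, -1.5205).

(1.3587, -1.5205)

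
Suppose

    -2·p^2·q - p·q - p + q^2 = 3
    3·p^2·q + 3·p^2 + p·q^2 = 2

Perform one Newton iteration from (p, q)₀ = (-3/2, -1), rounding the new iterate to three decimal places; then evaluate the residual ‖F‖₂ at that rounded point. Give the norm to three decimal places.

0.731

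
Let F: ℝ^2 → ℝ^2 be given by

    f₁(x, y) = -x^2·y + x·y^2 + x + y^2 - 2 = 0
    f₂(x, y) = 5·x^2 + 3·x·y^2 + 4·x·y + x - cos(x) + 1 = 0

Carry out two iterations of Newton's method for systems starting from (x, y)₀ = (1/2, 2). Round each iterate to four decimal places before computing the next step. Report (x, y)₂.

At (1/2, 2): F = (4.0000, 11.872417).
Jacobian J = [[-2·x·y + y^2 + 1, -x^2 + 2·x·y + 2·y], [10·x + 3·y^2 + 4·y + sin(x) + 1, 6·x·y + 4·x]].
At the point, J = [[3.0000, 5.7500], [26.479426, 8.0000]] (det J = -128.256697).
Solving J·Δ = −F gives Δ = (-0.2828, -0.5481).
Then the next iterate is (x, y)₁ = (0.2172, 1.4519).
Round to (0.2172, 1.4519) and repeat: F = (0.714580, 3.111567), J = [[2.477308, 3.487330], [15.519137, 2.760916]].
Δ = (-0.1878, -0.0715), so (x, y)₂ = (0.0294, 1.3804).

(0.0294, 1.3804)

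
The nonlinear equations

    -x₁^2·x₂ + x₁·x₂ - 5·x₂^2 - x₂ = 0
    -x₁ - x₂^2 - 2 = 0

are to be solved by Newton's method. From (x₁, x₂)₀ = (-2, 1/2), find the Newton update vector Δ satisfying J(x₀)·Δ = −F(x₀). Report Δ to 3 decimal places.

(0.121, -0.371)

At (-2, 1/2): F = (-4.750, -0.250).
Jacobian J = [[-2·x₁·x₂ + x₂, -x₁^2 + x₁ - 10·x₂ - 1], [-1, -2·x₂]].
At the point, J = [[2.500, -12.000], [-1.000, -1.000]] (det J = -14.500).
Solving J·Δ = −F gives Δ = (0.121, -0.371).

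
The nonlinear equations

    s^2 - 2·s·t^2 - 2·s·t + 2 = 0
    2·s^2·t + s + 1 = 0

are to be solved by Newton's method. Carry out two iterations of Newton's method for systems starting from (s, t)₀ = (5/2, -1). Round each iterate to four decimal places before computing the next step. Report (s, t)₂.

(0.6279, -1.7671)

At (5/2, -1): F = (8.2500, -9.0000).
Jacobian J = [[2·s - 2·t^2 - 2·t, -4·s·t - 2·s], [4·s·t + 1, 2·s^2]].
At the point, J = [[5.0000, 5.0000], [-9.0000, 12.5000]] (det J = 107.5000).
Solving J·Δ = −F gives Δ = (-1.3779, -0.2721).
Then the next iterate is (s, t)₁ = (1.1221, -1.2721).
Round to (1.1221, -1.2721) and repeat: F = (2.482305, -1.081324), J = [[1.551923, 3.465494], [-4.709694, 2.518217]].
Δ = (-0.4942, -0.4950), so (s, t)₂ = (0.6279, -1.7671).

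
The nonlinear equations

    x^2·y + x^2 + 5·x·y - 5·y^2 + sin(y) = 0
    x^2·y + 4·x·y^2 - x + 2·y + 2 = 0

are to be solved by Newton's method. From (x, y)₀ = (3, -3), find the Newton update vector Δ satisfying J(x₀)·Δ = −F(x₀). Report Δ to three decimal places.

At (3, -3): F = (-108.14112, 74.000).
Jacobian J = [[2·x·y + 2·x + 5·y, x^2 + 5·x - 10·y + cos(y)], [2·x·y + 4·y^2 - 1, x^2 + 8·x·y + 2]].
At the point, J = [[-27.000, 53.01001], [17.000, -61.000]] (det J = 745.82987).
Solving J·Δ = −F gives Δ = (-3.585, 0.214).

(-3.585, 0.214)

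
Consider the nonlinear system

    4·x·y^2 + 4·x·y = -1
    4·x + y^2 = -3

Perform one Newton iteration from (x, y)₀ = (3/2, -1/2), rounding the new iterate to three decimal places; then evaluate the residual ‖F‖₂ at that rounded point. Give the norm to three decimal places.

216.721

At (3/2, -1/2): F = (-0.500, 9.250).
Jacobian J = [[4·y^2 + 4·y, 8·x·y + 4·x], [4, 2·y]].
At the point, J = [[-1.000, 0.000], [4.000, -1.000]] (det J = 1.000).
Solving J·Δ = −F gives Δ = (-0.500, 7.250).
Then the next iterate is (x, y)₁ = (1.000, 6.750).
Re-evaluating at (1.000, 6.750): F = (210.250, 52.56250), so ‖F‖₂ = 216.721.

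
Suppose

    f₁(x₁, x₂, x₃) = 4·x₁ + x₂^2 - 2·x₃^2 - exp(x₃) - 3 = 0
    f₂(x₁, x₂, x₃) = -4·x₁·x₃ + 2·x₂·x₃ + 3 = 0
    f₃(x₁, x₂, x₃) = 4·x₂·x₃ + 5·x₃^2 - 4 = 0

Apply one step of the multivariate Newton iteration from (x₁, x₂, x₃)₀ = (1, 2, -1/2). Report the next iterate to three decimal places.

At (1, 2, -1/2): F = (3.89347, 3.000, -6.750).
Jacobian J = [[4, 2·x₂, -4·x₃ - exp(x₃)], [-4·x₃, 2·x₃, -4·x₁ + 2·x₂], [0, 4·x₃, 4·x₂ + 10·x₃]].
At the point, J = [[4.000, 4.000, 1.39347], [2.000, -1.000, 0.000], [0.000, -2.000, 3.000]] (det J = -41.57388).
Solving J·Δ = −F gives Δ = (-1.574, -0.148, 2.151).
Then the next iterate is (x₁, x₂, x₃)₁ = (-0.574, 1.852, 1.651).

(-0.574, 1.852, 1.651)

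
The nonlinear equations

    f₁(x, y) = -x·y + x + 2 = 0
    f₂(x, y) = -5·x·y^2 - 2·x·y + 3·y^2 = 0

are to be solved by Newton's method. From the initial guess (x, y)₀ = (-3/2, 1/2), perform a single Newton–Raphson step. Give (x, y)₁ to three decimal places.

(-2.556, 0.019)

At (-3/2, 1/2): F = (1.250, 4.125).
Jacobian J = [[-y + 1, -x], [-5·y^2 - 2·y, -10·x·y - 2·x + 6·y]].
At the point, J = [[0.500, 1.500], [-2.250, 13.500]] (det J = 10.125).
Solving J·Δ = −F gives Δ = (-1.056, -0.481).
Then the next iterate is (x, y)₁ = (-2.556, 0.019).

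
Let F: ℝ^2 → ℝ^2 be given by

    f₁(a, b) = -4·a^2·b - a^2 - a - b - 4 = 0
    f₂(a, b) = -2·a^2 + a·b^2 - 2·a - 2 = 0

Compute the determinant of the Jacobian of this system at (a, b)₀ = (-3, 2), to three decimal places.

-118.000

J = [[-8·a·b - 2·a - 1, -4·a^2 - 1], [-4·a + b^2 - 2, 2·a·b]].
At the point, J = [[53.000, -37.000], [14.000, -12.000]].
det J = -118.000.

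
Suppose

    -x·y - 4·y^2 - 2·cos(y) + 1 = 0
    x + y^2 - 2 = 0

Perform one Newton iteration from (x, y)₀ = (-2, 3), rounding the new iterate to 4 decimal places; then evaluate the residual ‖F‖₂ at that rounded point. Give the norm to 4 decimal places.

10.5948

At (-2, 3): F = (-27.020015, 5.0000).
Jacobian J = [[-y, -x - 8·y + 2·sin(y)], [1, 2·y]].
At the point, J = [[-3.0000, -21.717760], [1.0000, 6.0000]] (det J = 3.717760).
Solving J·Δ = −F gives Δ = (14.3988, -3.2331).
Then the next iterate is (x, y)₁ = (12.3988, -0.2331).
Re-evaluating at (12.3988, -0.2331): F = (1.726908, 10.453136), so ‖F‖₂ = 10.5948.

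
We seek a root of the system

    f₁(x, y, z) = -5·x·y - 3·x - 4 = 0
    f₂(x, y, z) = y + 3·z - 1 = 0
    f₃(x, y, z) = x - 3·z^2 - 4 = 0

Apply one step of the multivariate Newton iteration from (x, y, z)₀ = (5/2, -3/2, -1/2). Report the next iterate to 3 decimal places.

At (5/2, -3/2, -1/2): F = (7.250, -4.000, -2.250).
Jacobian J = [[-5·y - 3, -5·x, 0], [0, 1, 3], [1, 0, -6·z]].
At the point, J = [[4.500, -12.500, 0.000], [0.000, 1.000, 3.000], [1.000, 0.000, 3.000]] (det J = -24.000).
Solving J·Δ = −F gives Δ = (-1.828, -0.078, 1.359).
Then the next iterate is (x, y, z)₁ = (0.672, -1.578, 0.859).

(0.672, -1.578, 0.859)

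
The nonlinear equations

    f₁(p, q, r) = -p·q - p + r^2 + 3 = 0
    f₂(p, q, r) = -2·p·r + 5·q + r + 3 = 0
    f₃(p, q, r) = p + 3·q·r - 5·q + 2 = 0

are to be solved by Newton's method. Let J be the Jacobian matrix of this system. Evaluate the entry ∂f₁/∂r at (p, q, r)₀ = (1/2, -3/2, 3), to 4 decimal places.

6.0000

∂f₁/∂r = 2·r.
At (1/2, -3/2, 3) this is 6.0000.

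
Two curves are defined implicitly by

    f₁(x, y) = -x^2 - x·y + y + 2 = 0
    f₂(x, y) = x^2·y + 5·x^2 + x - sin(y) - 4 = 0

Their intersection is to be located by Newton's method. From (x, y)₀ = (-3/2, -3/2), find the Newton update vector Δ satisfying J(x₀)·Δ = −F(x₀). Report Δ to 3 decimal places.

(0.511, 0.680)

At (-3/2, -3/2): F = (-4.000, 3.37249).
Jacobian J = [[-2·x - y, -x + 1], [2·x·y + 10·x + 1, x^2 - cos(y)]].
At the point, J = [[4.500, 2.500], [-9.500, 2.17926]] (det J = 33.55668).
Solving J·Δ = −F gives Δ = (0.511, 0.680).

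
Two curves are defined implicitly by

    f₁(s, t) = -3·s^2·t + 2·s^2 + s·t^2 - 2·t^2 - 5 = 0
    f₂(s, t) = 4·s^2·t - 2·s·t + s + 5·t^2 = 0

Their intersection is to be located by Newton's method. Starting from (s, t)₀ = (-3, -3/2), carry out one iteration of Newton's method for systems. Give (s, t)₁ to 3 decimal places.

(-2.056, -0.871)

At (-3, -3/2): F = (42.250, -54.750).
Jacobian J = [[-6·s·t + 4·s + t^2, -3·s^2 + 2·s·t - 4·t], [8·s·t - 2·t + 1, 4·s^2 - 2·s + 10·t]].
At the point, J = [[-36.750, -12.000], [40.000, 27.000]] (det J = -512.250).
Solving J·Δ = −F gives Δ = (0.944, 0.629).
Then the next iterate is (s, t)₁ = (-2.056, -0.871).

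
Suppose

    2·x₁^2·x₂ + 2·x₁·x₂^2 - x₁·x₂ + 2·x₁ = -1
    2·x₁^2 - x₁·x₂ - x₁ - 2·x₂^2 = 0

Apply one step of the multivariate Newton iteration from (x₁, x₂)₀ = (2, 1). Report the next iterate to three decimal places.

At (2, 1): F = (15.000, 2.000).
Jacobian J = [[4·x₁·x₂ + 2·x₂^2 - x₂ + 2, 2·x₁^2 + 4·x₁·x₂ - x₁], [4·x₁ - x₂ - 1, -x₁ - 4·x₂]].
At the point, J = [[11.000, 14.000], [6.000, -6.000]] (det J = -150.000).
Solving J·Δ = −F gives Δ = (-0.787, -0.453).
Then the next iterate is (x₁, x₂)₁ = (1.213, 0.547).

(1.213, 0.547)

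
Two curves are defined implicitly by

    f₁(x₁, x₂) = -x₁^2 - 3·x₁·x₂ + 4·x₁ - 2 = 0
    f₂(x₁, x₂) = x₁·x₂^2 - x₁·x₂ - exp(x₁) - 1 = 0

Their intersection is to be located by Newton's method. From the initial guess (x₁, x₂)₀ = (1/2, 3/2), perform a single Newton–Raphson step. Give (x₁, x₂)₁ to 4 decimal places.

(-1.5753, 1.9086)

At (1/2, 3/2): F = (-2.5000, -2.273721).
Jacobian J = [[-2·x₁ - 3·x₂ + 4, -3·x₁], [x₂^2 - x₂ - exp(x₁), 2·x₁·x₂ - x₁]].
At the point, J = [[-1.5000, -1.5000], [-0.898721, 1.0000]] (det J = -2.848082).
Solving J·Δ = −F gives Δ = (-2.0753, 0.4086).
Then the next iterate is (x₁, x₂)₁ = (-1.5753, 1.9086).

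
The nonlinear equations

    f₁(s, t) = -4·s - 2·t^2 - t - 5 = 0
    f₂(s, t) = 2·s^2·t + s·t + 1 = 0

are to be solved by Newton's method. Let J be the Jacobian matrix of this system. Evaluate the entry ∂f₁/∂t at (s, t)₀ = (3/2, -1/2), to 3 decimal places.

1.000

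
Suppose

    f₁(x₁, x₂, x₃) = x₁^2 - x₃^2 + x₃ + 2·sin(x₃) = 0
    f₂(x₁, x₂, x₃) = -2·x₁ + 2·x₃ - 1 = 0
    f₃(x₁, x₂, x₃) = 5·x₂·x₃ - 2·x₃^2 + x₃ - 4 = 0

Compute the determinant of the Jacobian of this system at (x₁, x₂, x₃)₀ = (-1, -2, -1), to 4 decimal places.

J = [[2·x₁, 0, -2·x₃ + 2·cos(x₃) + 1], [-2, 0, 2], [0, 5·x₃, 5·x₂ - 4·x₃ + 1]].
At the point, J = [[-2.0000, 0.0000, 4.080605], [-2.0000, 0.0000, 2.0000], [0.0000, -5.0000, -5.0000]].
det J = 20.8060.

20.8060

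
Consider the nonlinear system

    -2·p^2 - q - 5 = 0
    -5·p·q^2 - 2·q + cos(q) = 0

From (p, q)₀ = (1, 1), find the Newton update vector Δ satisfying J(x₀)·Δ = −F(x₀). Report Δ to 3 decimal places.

(-2.076, 0.305)

At (1, 1): F = (-8.000, -6.45970).
Jacobian J = [[-4·p, -1], [-5·q^2, -10·p·q - sin(q) - 2]].
At the point, J = [[-4.000, -1.000], [-5.000, -12.84147]] (det J = 46.36588).
Solving J·Δ = −F gives Δ = (-2.076, 0.305).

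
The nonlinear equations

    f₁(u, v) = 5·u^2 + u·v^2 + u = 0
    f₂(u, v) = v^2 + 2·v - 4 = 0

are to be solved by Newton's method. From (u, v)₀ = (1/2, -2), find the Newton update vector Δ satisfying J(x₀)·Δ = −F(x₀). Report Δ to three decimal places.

(-0.775, -2.000)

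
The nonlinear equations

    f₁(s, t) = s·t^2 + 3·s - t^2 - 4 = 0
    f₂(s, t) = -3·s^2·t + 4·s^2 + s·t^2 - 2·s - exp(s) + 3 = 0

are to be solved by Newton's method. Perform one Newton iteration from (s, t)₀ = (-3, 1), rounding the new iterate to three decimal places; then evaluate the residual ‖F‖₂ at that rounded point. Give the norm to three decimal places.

At (-3, 1): F = (-17.000, 14.95021).
Jacobian J = [[t^2 + 3, 2·s·t - 2·t], [-6·s·t + 8·s + t^2 - exp(s) - 2, -3·s^2 + 2·s·t]].
At the point, J = [[4.000, -8.000], [-7.04979, -33.000]] (det J = -188.39830).
Solving J·Δ = −F gives Δ = (3.613, -0.319).
Then the next iterate is (s, t)₁ = (0.613, 0.681).
Re-evaluating at (0.613, 0.681): F = (-2.34048, 0.94770), so ‖F‖₂ = 2.525.

2.525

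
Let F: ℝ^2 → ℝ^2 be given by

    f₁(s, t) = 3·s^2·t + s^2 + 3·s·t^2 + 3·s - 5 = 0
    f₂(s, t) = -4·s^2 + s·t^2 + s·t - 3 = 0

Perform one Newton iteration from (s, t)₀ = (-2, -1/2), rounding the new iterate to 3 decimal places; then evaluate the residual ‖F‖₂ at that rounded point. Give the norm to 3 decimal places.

At (-2, -1/2): F = (-14.500, -18.500).
Jacobian J = [[6·s·t + 2·s + 3·t^2 + 3, 3·s^2 + 6·s·t], [-8·s + t^2 + t, 2·s·t + s]].
At the point, J = [[5.750, 18.000], [15.750, 0.000]] (det J = -283.500).
Solving J·Δ = −F gives Δ = (1.175, 0.430).
Then the next iterate is (s, t)₁ = (-0.825, -0.070).
Re-evaluating at (-0.825, -0.070): F = (-6.94943, -5.66879), so ‖F‖₂ = 8.968.

8.968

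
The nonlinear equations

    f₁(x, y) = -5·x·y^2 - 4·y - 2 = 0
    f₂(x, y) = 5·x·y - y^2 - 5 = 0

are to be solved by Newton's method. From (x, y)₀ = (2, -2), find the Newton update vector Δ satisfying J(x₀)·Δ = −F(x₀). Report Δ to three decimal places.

(-7.100, -3.000)

At (2, -2): F = (-34.000, -29.000).
Jacobian J = [[-5·y^2, -10·x·y - 4], [5·y, 5·x - 2·y]].
At the point, J = [[-20.000, 36.000], [-10.000, 14.000]] (det J = 80.000).
Solving J·Δ = −F gives Δ = (-7.100, -3.000).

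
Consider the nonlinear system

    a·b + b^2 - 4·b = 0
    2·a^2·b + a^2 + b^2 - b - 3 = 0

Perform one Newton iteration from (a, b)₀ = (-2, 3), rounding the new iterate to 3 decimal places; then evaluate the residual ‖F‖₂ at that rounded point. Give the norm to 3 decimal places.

At (-2, 3): F = (-9.000, 31.000).
Jacobian J = [[b, a + 2·b - 4], [4·a·b + 2·a, 2·a^2 + 2·b - 1]].
At the point, J = [[3.000, 0.000], [-28.000, 13.000]] (det J = 39.000).
Solving J·Δ = −F gives Δ = (3.000, 4.077).
Then the next iterate is (a, b)₁ = (1.000, 7.077).
Re-evaluating at (1.000, 7.077): F = (28.85293, 55.16093), so ‖F‖₂ = 62.251.

62.251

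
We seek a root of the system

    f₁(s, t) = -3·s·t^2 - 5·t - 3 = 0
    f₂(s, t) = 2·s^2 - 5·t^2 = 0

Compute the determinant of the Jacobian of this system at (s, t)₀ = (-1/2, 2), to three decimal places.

242.000

J = [[-3·t^2, -6·s·t - 5], [4·s, -10·t]].
At the point, J = [[-12.000, 1.000], [-2.000, -20.000]].
det J = 242.000.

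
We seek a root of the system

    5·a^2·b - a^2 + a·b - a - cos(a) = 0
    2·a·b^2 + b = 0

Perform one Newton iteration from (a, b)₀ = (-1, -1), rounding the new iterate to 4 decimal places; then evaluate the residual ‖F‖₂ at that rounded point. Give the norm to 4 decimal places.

1.7461

At (-1, -1): F = (-4.540302, -3.0000).
Jacobian J = [[10·a·b - 2·a + b + sin(a) - 1, 5·a^2 + a], [2·b^2, 4·a·b + 1]].
At the point, J = [[9.158529, 4.0000], [2.0000, 5.0000]] (det J = 37.792645).
Solving J·Δ = −F gives Δ = (0.2832, 0.4867).
Then the next iterate is (a, b)₁ = (-0.7168, -0.5133).
Re-evaluating at (-0.7168, -0.5133): F = (-1.501654, -0.891020), so ‖F‖₂ = 1.7461.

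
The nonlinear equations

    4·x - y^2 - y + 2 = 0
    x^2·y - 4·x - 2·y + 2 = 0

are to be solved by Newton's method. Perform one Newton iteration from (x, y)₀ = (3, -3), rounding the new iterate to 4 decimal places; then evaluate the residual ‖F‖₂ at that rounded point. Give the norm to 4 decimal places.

4.4395

At (3, -3): F = (8.0000, -31.0000).
Jacobian J = [[4, -2·y - 1], [2·x·y - 4, x^2 - 2]].
At the point, J = [[4.0000, 5.0000], [-22.0000, 7.0000]] (det J = 138.0000).
Solving J·Δ = −F gives Δ = (-1.5290, -0.3768).
Then the next iterate is (x, y)₁ = (1.4710, -3.3768).
Re-evaluating at (1.4710, -3.3768): F = (-0.141978, -4.437258), so ‖F‖₂ = 4.4395.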